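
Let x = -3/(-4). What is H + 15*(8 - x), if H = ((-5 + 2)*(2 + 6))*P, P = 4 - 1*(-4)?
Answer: -333/4 ≈ -83.250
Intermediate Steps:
x = ¾ (x = -3*(-¼) = ¾ ≈ 0.75000)
P = 8 (P = 4 + 4 = 8)
H = -192 (H = ((-5 + 2)*(2 + 6))*8 = -3*8*8 = -24*8 = -192)
H + 15*(8 - x) = -192 + 15*(8 - 1*¾) = -192 + 15*(8 - ¾) = -192 + 15*(29/4) = -192 + 435/4 = -333/4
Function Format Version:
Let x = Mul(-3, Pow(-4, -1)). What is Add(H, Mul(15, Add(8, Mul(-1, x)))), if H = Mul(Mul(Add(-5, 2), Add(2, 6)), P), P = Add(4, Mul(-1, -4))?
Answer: Rational(-333, 4) ≈ -83.250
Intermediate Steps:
x = Rational(3, 4) (x = Mul(-3, Rational(-1, 4)) = Rational(3, 4) ≈ 0.75000)
P = 8 (P = Add(4, 4) = 8)
H = -192 (H = Mul(Mul(Add(-5, 2), Add(2, 6)), 8) = Mul(Mul(-3, 8), 8) = Mul(-24, 8) = -192)
Add(H, Mul(15, Add(8, Mul(-1, x)))) = Add(-192, Mul(15, Add(8, Mul(-1, Rational(3, 4))))) = Add(-192, Mul(15, Add(8, Rational(-3, 4)))) = Add(-192, Mul(15, Rational(29, 4))) = Add(-192, Rational(435, 4)) = Rational(-333, 4)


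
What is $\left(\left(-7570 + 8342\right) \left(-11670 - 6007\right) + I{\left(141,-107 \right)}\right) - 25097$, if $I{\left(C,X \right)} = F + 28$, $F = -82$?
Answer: $-13671795$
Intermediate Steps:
$I{\left(C,X \right)} = -54$ ($I{\left(C,X \right)} = -82 + 28 = -54$)
$\left(\left(-7570 + 8342\right) \left(-11670 - 6007\right) + I{\left(141,-107 \right)}\right) - 25097 = \left(\left(-7570 + 8342\right) \left(-11670 - 6007\right) - 54\right) - 25097 = \left(772 \left(-17677\right) - 54\right) - 25097 = \left(-13646644 - 54\right) - 25097 = -13646698 - 25097 = -13671795$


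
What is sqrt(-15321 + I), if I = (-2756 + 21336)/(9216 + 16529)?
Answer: I*sqrt(406174297837)/5149 ≈ 123.78*I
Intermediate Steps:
I = 3716/5149 (I = 18580/25745 = 18580*(1/25745) = 3716/5149 ≈ 0.72169)
sqrt(-15321 + I) = sqrt(-15321 + 3716/5149) = sqrt(-78884113/5149) = I*sqrt(406174297837)/5149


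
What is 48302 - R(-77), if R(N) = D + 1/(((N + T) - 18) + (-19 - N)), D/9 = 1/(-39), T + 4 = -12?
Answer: 33280250/689 ≈ 48302.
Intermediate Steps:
T = -16 (T = -4 - 12 = -16)
D = -3/13 (D = 9/(-39) = 9*(-1/39) = -3/13 ≈ -0.23077)
R(N) = -172/689 (R(N) = -3/13 + 1/(((N - 16) - 18) + (-19 - N)) = -3/13 + 1/(((-16 + N) - 18) + (-19 - N)) = -3/13 + 1/((-34 + N) + (-19 - N)) = -3/13 + 1/(-53) = -3/13 - 1/53 = -172/689)
48302 - R(-77) = 48302 - 1*(-172/689) = 48302 + 172/689 = 33280250/689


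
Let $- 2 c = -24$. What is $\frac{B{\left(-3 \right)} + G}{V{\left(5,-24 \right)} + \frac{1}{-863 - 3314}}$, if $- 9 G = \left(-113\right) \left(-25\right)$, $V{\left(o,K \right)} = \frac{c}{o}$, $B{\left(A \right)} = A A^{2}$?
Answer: $- \frac{64075180}{451071} \approx -142.05$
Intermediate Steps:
$c = 12$ ($c = \left(- \frac{1}{2}\right) \left(-24\right) = 12$)
$B{\left(A \right)} = A^{3}$
$V{\left(o,K \right)} = \frac{12}{o}$
$G = - \frac{2825}{9}$ ($G = - \frac{\left(-113\right) \left(-25\right)}{9} = \left(- \frac{1}{9}\right) 2825 = - \frac{2825}{9} \approx -313.89$)
$\frac{B{\left(-3 \right)} + G}{V{\left(5,-24 \right)} + \frac{1}{-863 - 3314}} = \frac{\left(-3\right)^{3} - \frac{2825}{9}}{\frac{12}{5} + \frac{1}{-863 - 3314}} = \frac{-27 - \frac{2825}{9}}{12 \cdot \frac{1}{5} + \frac{1}{-4177}} = - \frac{3068}{9 \left(\frac{12}{5} - \frac{1}{4177}\right)} = - \frac{3068}{9 \cdot \frac{50119}{20885}} = \left(- \frac{3068}{9}\right) \frac{20885}{50119} = - \frac{64075180}{451071}$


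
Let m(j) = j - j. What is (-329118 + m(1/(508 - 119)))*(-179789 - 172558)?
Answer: 115963739946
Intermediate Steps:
m(j) = 0
(-329118 + m(1/(508 - 119)))*(-179789 - 172558) = (-329118 + 0)*(-179789 - 172558) = -329118*(-352347) = 115963739946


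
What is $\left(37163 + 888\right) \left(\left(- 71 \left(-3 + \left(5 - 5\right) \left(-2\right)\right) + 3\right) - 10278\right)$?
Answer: $-382869162$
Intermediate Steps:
$\left(37163 + 888\right) \left(\left(- 71 \left(-3 + \left(5 - 5\right) \left(-2\right)\right) + 3\right) - 10278\right) = 38051 \left(\left(- 71 \left(-3 + \left(5 - 5\right) \left(-2\right)\right) + 3\right) - 10278\right) = 38051 \left(\left(- 71 \left(-3 + 0 \left(-2\right)\right) + 3\right) - 10278\right) = 38051 \left(\left(- 71 \left(-3 + 0\right) + 3\right) - 10278\right) = 38051 \left(\left(\left(-71\right) \left(-3\right) + 3\right) - 10278\right) = 38051 \left(\left(213 + 3\right) - 10278\right) = 38051 \left(216 - 10278\right) = 38051 \left(-10062\right) = -382869162$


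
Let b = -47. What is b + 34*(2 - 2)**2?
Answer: -47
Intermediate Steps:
b + 34*(2 - 2)**2 = -47 + 34*(2 - 2)**2 = -47 + 34*0**2 = -47 + 34*0 = -47 + 0 = -47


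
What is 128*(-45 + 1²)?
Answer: -5632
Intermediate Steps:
128*(-45 + 1²) = 128*(-45 + 1) = 128*(-44) = -5632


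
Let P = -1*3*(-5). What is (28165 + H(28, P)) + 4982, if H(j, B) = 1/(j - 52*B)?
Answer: 24926543/752 ≈ 33147.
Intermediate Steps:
P = 15 (P = -3*(-5) = 15)
(28165 + H(28, P)) + 4982 = (28165 + 1/(28 - 52*15)) + 4982 = (28165 + 1/(28 - 780)) + 4982 = (28165 + 1/(-752)) + 4982 = (28165 - 1/752) + 4982 = 21180079/752 + 4982 = 24926543/752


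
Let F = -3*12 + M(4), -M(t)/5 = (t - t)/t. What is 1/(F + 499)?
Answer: 1/463 ≈ 0.0021598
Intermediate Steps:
M(t) = 0 (M(t) = -5*(t - t)/t = -0/t = -5*0 = 0)
F = -36 (F = -3*12 + 0 = -36 + 0 = -36)
1/(F + 499) = 1/(-36 + 499) = 1/463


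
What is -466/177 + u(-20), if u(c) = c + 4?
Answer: -3298/177 ≈ -18.633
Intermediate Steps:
u(c) = 4 + c
-466/177 + u(-20) = -466/177 + (4 - 20) = -466*1/177 - 16 = -466/177 - 16 = -3298/177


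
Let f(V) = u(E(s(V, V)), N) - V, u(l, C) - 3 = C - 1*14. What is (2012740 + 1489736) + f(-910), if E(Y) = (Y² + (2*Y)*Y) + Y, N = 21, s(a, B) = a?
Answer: 3503396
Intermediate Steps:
E(Y) = Y + 3*Y² (E(Y) = (Y² + 2*Y²) + Y = 3*Y² + Y = Y + 3*Y²)
u(l, C) = -11 + C (u(l, C) = 3 + (C - 1*14) = 3 + (C - 14) = 3 + (-14 + C) = -11 + C)
f(V) = 10 - V (f(V) = (-11 + 21) - V = 10 - V)
(2012740 + 1489736) + f(-910) = (2012740 + 1489736) + (10 - 1*(-910)) = 3502476 + (10 + 910) = 3502476 + 920 = 3503396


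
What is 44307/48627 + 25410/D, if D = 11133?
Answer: 21344221/6683511 ≈ 3.1936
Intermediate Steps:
44307/48627 + 25410/D = 44307/48627 + 25410/11133 = 44307*(1/48627) + 25410*(1/11133) = 1641/1801 + 8470/3711 = 21344221/6683511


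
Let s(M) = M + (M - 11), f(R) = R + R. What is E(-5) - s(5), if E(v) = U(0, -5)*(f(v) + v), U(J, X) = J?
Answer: 1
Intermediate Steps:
f(R) = 2*R
s(M) = -11 + 2*M (s(M) = M + (-11 + M) = -11 + 2*M)
E(v) = 0 (E(v) = 0*(2*v + v) = 0*(3*v) = 0)
E(-5) - s(5) = 0 - (-11 + 2*5) = 0 - (-11 + 10) = 0 - 1*(-1) = 0 + 1 = 1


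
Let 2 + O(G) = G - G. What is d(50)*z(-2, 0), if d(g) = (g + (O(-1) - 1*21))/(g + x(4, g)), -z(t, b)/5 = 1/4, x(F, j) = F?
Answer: -5/8 ≈ -0.62500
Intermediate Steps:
z(t, b) = -5/4
O(G) = -2 (O(G) = -2 + (G - G) = -2 + 0 = -2)
d(g) = (-23 + g)/(4 + g) (d(g) = (g + (-2 - 1*21))/(g + 4) = (g + (-2 - 21))/(4 + g) = (g - 23)/(4 + g) = (-23 + g)/(4 + g))
d(50)*z(-2, 0) = ((-23 + 50)/(4 + 50))*(-5/4) = (27/54)*(-5/4) = ((1/54)*27)*(-5/4) = (½)*(-5/4) = -5/8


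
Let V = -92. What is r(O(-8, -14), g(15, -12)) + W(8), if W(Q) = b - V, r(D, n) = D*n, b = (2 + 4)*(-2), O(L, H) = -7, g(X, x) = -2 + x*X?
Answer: 1354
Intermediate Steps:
g(X, x) = -2 + X*x
b = -12 (b = 6*(-2) = -12)
W(Q) = 80 (W(Q) = -12 - 1*(-92) = -12 + 92 = 80)
r(O(-8, -14), g(15, -12)) + W(8) = -7*(-2 + 15*(-12)) + 80 = -7*(-2 - 180) + 80 = -7*(-182) + 80 = 1274 + 80 = 1354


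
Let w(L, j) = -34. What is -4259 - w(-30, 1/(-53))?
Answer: -4225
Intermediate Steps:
-4259 - w(-30, 1/(-53)) = -4259 - 1*(-34) = -4259 + 34 = -4225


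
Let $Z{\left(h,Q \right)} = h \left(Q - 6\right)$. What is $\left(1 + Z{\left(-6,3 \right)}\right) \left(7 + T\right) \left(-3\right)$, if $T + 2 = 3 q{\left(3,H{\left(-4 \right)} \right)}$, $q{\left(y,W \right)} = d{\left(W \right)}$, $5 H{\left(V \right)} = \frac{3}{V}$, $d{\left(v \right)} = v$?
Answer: $- \frac{5187}{20} \approx -259.35$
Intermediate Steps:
$H{\left(V \right)} = \frac{3}{5 V}$ ($H{\left(V \right)} = \frac{3 \frac{1}{V}}{5} = \frac{3}{5 V}$)
$q{\left(y,W \right)} = W$
$Z{\left(h,Q \right)} = h \left(-6 + Q\right)$ ($Z{\left(h,Q \right)} = h \left(Q - 6\right) = h \left(-6 + Q\right)$)
$T = - \frac{49}{20}$ ($T = -2 + 3 \frac{3}{5 \left(-4\right)} = -2 + 3 \cdot \frac{3}{5} \left(- \frac{1}{4}\right) = -2 + 3 \left(- \frac{3}{20}\right) = -2 - \frac{9}{20} = - \frac{49}{20} \approx -2.45$)
$\left(1 + Z{\left(-6,3 \right)}\right) \left(7 + T\right) \left(-3\right) = \left(1 - 6 \left(-6 + 3\right)\right) \left(7 - \frac{49}{20}\right) \left(-3\right) = \left(1 - -18\right) \frac{91}{20} \left(-3\right) = \left(1 + 18\right) \left(- \frac{273}{20}\right) = 19 \left(- \frac{273}{20}\right) = - \frac{5187}{20}$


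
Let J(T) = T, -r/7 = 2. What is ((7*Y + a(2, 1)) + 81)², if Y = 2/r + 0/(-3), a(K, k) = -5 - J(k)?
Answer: 5476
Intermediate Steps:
r = -14 (r = -7*2 = -14)
a(K, k) = -5 - k
Y = -⅐ (Y = 2/(-14) + 0/(-3) = 2*(-1/14) + 0*(-⅓) = -⅐ + 0 = -⅐ ≈ -0.14286)
((7*Y + a(2, 1)) + 81)² = ((7*(-⅐) + (-5 - 1*1)) + 81)² = ((-1 + (-5 - 1)) + 81)² = ((-1 - 6) + 81)² = (-7 + 81)² = 74² = 5476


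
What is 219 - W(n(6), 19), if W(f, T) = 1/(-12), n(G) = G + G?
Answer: 2629/12 ≈ 219.08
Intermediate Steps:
n(G) = 2*G
W(f, T) = -1/12
219 - W(n(6), 19) = 219 - 1*(-1/12) = 219 + 1/12 = 2629/12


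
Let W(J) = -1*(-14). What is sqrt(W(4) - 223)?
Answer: I*sqrt(209) ≈ 14.457*I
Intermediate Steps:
W(J) = 14
sqrt(W(4) - 223) = sqrt(14 - 223) = sqrt(-209) = I*sqrt(209)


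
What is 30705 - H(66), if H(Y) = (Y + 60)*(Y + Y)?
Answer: 14073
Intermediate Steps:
H(Y) = 2*Y*(60 + Y) (H(Y) = (60 + Y)*(2*Y) = 2*Y*(60 + Y))
30705 - H(66) = 30705 - 2*66*(60 + 66) = 30705 - 2*66*126 = 30705 - 1*16632 = 30705 - 16632 = 14073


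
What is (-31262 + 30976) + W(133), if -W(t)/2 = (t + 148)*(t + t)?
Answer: -149778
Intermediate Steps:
W(t) = -4*t*(148 + t) (W(t) = -2*(t + 148)*(t + t) = -2*(148 + t)*2*t = -4*t*(148 + t))
(-31262 + 30976) + W(133) = (-31262 + 30976) - 4*133*(148 + 133) = -286 - 4*133*281 = -286 - 149492 = -149778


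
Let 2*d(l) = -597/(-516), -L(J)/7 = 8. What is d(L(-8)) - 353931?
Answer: -121752065/344 ≈ -3.5393e+5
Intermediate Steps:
L(J) = -56 (L(J) = -7*8 = -56)
d(l) = 199/344 (d(l) = (-597/(-516))/2 = (-597*(-1/516))/2 = (1/2)*(199/172) = 199/344)
d(L(-8)) - 353931 = 199/344 - 353931 = -121752065/344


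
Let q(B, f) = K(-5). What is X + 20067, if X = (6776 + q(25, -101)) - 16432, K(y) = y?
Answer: 10406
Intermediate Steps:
q(B, f) = -5
X = -9661 (X = (6776 - 5) - 16432 = 6771 - 16432 = -9661)
X + 20067 = -9661 + 20067 = 10406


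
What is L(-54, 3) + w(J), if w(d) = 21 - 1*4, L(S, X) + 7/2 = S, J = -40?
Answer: -81/2 ≈ -40.500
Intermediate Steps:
L(S, X) = -7/2 + S
w(d) = 17 (w(d) = 21 - 4 = 17)
L(-54, 3) + w(J) = (-7/2 - 54) + 17 = -115/2 + 17 = -81/2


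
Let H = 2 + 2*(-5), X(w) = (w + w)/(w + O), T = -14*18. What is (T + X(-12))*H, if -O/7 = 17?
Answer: 263904/131 ≈ 2014.5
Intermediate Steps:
O = -119 (O = -7*17 = -119)
T = -252
X(w) = 2*w/(-119 + w) (X(w) = (w + w)/(w - 119) = (2*w)/(-119 + w) = 2*w/(-119 + w))
H = -8 (H = 2 - 10 = -8)
(T + X(-12))*H = (-252 + 2*(-12)/(-119 - 12))*(-8) = (-252 + 2*(-12)/(-131))*(-8) = (-252 + 2*(-12)*(-1/131))*(-8) = (-252 + 24/131)*(-8) = -32988/131*(-8) = 263904/131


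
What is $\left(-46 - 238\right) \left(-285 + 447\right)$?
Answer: $-46008$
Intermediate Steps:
$\left(-46 - 238\right) \left(-285 + 447\right) = \left(-284\right) 162 = -46008$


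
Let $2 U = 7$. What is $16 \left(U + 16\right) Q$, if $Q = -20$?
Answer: $-6240$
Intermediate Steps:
$U = \frac{7}{2}$ ($U = \frac{1}{2} \cdot 7 = \frac{7}{2} \approx 3.5$)
$16 \left(U + 16\right) Q = 16 \left(\frac{7}{2} + 16\right) \left(-20\right) = 16 \cdot \frac{39}{2} \left(-20\right) = 312 \left(-20\right) = -6240$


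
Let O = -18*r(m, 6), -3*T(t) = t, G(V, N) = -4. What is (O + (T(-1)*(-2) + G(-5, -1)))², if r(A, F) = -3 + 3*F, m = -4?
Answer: 678976/9 ≈ 75442.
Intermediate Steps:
T(t) = -t/3
O = -270 (O = -18*(-3 + 3*6) = -18*(-3 + 18) = -18*15 = -270)
(O + (T(-1)*(-2) + G(-5, -1)))² = (-270 + (-⅓*(-1)*(-2) - 4))² = (-270 + ((⅓)*(-2) - 4))² = (-270 + (-⅔ - 4))² = (-270 - 14/3)² = (-824/3)² = 678976/9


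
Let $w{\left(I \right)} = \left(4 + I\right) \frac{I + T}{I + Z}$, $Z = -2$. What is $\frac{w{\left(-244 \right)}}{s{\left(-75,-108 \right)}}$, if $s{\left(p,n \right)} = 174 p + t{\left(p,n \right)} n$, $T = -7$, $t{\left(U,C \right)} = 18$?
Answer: $\frac{5020}{307377} \approx 0.016332$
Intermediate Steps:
$w{\left(I \right)} = \frac{\left(-7 + I\right) \left(4 + I\right)}{-2 + I}$ ($w{\left(I \right)} = \left(4 + I\right) \frac{I - 7}{I - 2} = \left(4 + I\right) \frac{-7 + I}{-2 + I} = \frac{\left(-7 + I\right) \left(4 + I\right)}{-2 + I}$)
$s{\left(p,n \right)} = 18 n + 174 p$ ($s{\left(p,n \right)} = 174 p + 18 n = 18 n + 174 p$)
$\frac{w{\left(-244 \right)}}{s{\left(-75,-108 \right)}} = \frac{\frac{1}{-2 - 244} \left(-28 + \left(-244\right)^{2} - -732\right)}{18 \left(-108\right) + 174 \left(-75\right)} = \frac{\frac{1}{-246} \left(-28 + 59536 + 732\right)}{-1944 - 13050} = \frac{\left(- \frac{1}{246}\right) 60240}{-14994} = \left(- \frac{10040}{41}\right) \left(- \frac{1}{14994}\right) = \frac{5020}{307377}$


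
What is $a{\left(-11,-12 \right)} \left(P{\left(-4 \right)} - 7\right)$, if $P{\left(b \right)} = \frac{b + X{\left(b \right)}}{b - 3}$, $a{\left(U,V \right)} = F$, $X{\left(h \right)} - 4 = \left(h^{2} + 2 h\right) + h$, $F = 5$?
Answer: $- \frac{265}{7} \approx -37.857$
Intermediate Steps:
$X{\left(h \right)} = 4 + h^{2} + 3 h$ ($X{\left(h \right)} = 4 + \left(\left(h^{2} + 2 h\right) + h\right) = 4 + \left(h^{2} + 3 h\right) = 4 + h^{2} + 3 h$)
$a{\left(U,V \right)} = 5$
$P{\left(b \right)} = \frac{4 + b^{2} + 4 b}{-3 + b}$ ($P{\left(b \right)} = \frac{b + \left(4 + b^{2} + 3 b\right)}{b - 3} = \frac{4 + b^{2} + 4 b}{-3 + b}$)
$a{\left(-11,-12 \right)} \left(P{\left(-4 \right)} - 7\right) = 5 \left(\frac{4 + \left(-4\right)^{2} + 4 \left(-4\right)}{-3 - 4} - 7\right) = 5 \left(\frac{4 + 16 - 16}{-7} - 7\right) = 5 \left(\left(- \frac{1}{7}\right) 4 - 7\right) = 5 \left(- \frac{4}{7} - 7\right) = 5 \left(- \frac{53}{7}\right) = - \frac{265}{7}$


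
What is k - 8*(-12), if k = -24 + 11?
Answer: 83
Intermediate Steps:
k = -13
k - 8*(-12) = -13 - 8*(-12) = -13 + 96 = 83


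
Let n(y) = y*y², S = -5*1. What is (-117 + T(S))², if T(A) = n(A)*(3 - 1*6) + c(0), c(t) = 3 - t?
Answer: 68121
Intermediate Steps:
S = -5
n(y) = y³
T(A) = 3 - 3*A³ (T(A) = A³*(3 - 1*6) + (3 - 1*0) = A³*(3 - 6) + (3 + 0) = A³*(-3) + 3 = -3*A³ + 3 = 3 - 3*A³)
(-117 + T(S))² = (-117 + (3 - 3*(-5)³))² = (-117 + (3 - 3*(-125)))² = (-117 + (3 + 375))² = (-117 + 378)² = 261² = 68121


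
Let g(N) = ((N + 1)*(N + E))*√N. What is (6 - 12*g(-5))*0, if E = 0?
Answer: 0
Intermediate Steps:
g(N) = N^(3/2)*(1 + N) (g(N) = ((N + 1)*(N + 0))*√N = ((1 + N)*N)*√N = (N*(1 + N))*√N = N^(3/2)*(1 + N))
(6 - 12*g(-5))*0 = (6 - 12*(-5)^(3/2)*(1 - 5))*0 = (6 - 12*(-5*I*√5)*(-4))*0 = (6 - 240*I*√5)*0 = 0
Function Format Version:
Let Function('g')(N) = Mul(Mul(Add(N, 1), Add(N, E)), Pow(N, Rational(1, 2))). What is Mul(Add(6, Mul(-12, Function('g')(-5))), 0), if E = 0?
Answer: 0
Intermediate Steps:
Function('g')(N) = Mul(Pow(N, Rational(3, 2)), Add(1, N)) (Function('g')(N) = Mul(Mul(Add(N, 1), Add(N, 0)), Pow(N, Rational(1, 2))) = Mul(Mul(Add(1, N), N), Pow(N, Rational(1, 2))) = Mul(Mul(N, Add(1, N)), Pow(N, Rational(1, 2))) = Mul(Pow(N, Rational(3, 2)), Add(1, N)))
Mul(Add(6, Mul(-12, Function('g')(-5))), 0) = Mul(Add(6, Mul(-12, Mul(Pow(-5, Rational(3, 2)), Add(1, -5)))), 0) = Mul(Add(6, Mul(-12, Mul(Mul(-5, I, Pow(5, Rational(1, 2))), -4))), 0) = Mul(Add(6, Mul(-12, Mul(20, I, Pow(5, Rational(1, 2))))), 0) = Mul(Add(6, Mul(-240, I, Pow(5, Rational(1, 2)))), 0) = 0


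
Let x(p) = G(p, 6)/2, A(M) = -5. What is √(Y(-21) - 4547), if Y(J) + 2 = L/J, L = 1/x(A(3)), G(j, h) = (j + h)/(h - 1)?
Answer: I*√2006319/21 ≈ 67.45*I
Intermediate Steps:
G(j, h) = (h + j)/(-1 + h)
x(p) = ⅗ + p/10 (x(p) = ((6 + p)/(-1 + 6))/2 = ((6 + p)/5)*(½) = (6/5 + p/5)*(½) = ⅗ + p/10)
L = 10 (L = 1/(⅗ + (⅒)*(-5)) = 1/(⅗ - ½) = 1/(⅒) = 10)
Y(J) = -2 + 10/J
√(Y(-21) - 4547) = √((-2 + 10/(-21)) - 4547) = √((-2 + 10*(-1/21)) - 4547) = √((-2 - 10/21) - 4547) = √(-52/21 - 4547) = √(-95539/21) = I*√2006319/21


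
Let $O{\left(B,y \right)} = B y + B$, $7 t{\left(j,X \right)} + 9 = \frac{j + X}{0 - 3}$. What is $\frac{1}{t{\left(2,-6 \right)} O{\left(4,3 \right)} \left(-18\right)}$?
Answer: $\frac{7}{2208} \approx 0.0031703$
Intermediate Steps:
$t{\left(j,X \right)} = - \frac{9}{7} - \frac{X}{21} - \frac{j}{21}$ ($t{\left(j,X \right)} = - \frac{9}{7} + \frac{\left(j + X\right) \frac{1}{0 - 3}}{7} = - \frac{9}{7} + \frac{\left(X + j\right) \frac{1}{-3}}{7} = - \frac{9}{7} + \frac{\left(X + j\right) \left(- \frac{1}{3}\right)}{7} = - \frac{9}{7} + \frac{- \frac{X}{3} - \frac{j}{3}}{7} = - \frac{9}{7} - \left(\frac{X}{21} + \frac{j}{21}\right) = - \frac{9}{7} - \frac{X}{21} - \frac{j}{21}$)
$O{\left(B,y \right)} = B + B y$
$\frac{1}{t{\left(2,-6 \right)} O{\left(4,3 \right)} \left(-18\right)} = \frac{1}{\left(- \frac{9}{7} - - \frac{2}{7} - \frac{2}{21}\right) 4 \left(1 + 3\right) \left(-18\right)} = \frac{1}{\left(- \frac{9}{7} + \frac{2}{7} - \frac{2}{21}\right) 4 \cdot 4 \left(-18\right)} = \frac{1}{\left(- \frac{23}{21}\right) 16 \left(-18\right)} = \frac{1}{\left(- \frac{368}{21}\right) \left(-18\right)} = \frac{1}{\frac{2208}{7}} = \frac{7}{2208}$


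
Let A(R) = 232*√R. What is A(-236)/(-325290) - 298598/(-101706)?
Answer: 149299/50853 - 232*I*√59/162645 ≈ 2.9359 - 0.010957*I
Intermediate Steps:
A(-236)/(-325290) - 298598/(-101706) = (232*√(-236))/(-325290) - 298598/(-101706) = (232*(2*I*√59))*(-1/325290) - 298598*(-1/101706) = (464*I*√59)*(-1/325290) + 149299/50853 = -232*I*√59/162645 + 149299/50853 = 149299/50853 - 232*I*√59/162645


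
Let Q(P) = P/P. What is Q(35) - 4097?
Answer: -4096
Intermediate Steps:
Q(P) = 1
Q(35) - 4097 = 1 - 4097 = -4096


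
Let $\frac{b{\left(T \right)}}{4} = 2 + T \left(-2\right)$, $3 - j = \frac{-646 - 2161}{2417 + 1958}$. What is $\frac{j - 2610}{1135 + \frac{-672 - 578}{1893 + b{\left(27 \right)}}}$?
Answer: $- \frac{32292014}{14053125} \approx -2.2979$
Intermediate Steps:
$j = \frac{2276}{625}$ ($j = 3 - \frac{-646 - 2161}{2417 + 1958} = 3 - - \frac{2807}{4375} = 3 - \left(-2807\right) \frac{1}{4375} = 3 - - \frac{401}{625} = 3 + \frac{401}{625} = \frac{2276}{625} \approx 3.6416$)
$b{\left(T \right)} = 8 - 8 T$ ($b{\left(T \right)} = 4 \left(2 + T \left(-2\right)\right) = 4 \left(2 - 2 T\right) = 8 - 8 T$)
$\frac{j - 2610}{1135 + \frac{-672 - 578}{1893 + b{\left(27 \right)}}} = \frac{\frac{2276}{625} - 2610}{1135 + \frac{-672 - 578}{1893 + \left(8 - 216\right)}} = - \frac{1628974}{625 \left(1135 - \frac{1250}{1893 + \left(8 - 216\right)}\right)} = - \frac{1628974}{625 \left(1135 - \frac{1250}{1893 - 208}\right)} = - \frac{1628974}{625 \left(1135 - \frac{1250}{1685}\right)} = - \frac{1628974}{625 \left(1135 - \frac{250}{337}\right)} = - \frac{1628974}{625 \cdot \frac{382245}{337}} = \left(- \frac{1628974}{625}\right) \frac{337}{382245} = - \frac{32292014}{14053125}$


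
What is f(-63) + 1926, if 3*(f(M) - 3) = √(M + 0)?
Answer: 1929 + I*√7 ≈ 1929.0 + 2.6458*I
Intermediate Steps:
f(M) = 3 + √M/3 (f(M) = 3 + √(M + 0)/3 = 3 + √M/3)
f(-63) + 1926 = (3 + √(-63)/3) + 1926 = (3 + (3*I*√7)/3) + 1926 = (3 + I*√7) + 1926 = 1929 + I*√7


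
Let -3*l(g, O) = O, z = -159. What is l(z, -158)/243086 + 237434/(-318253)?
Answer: -86550179999/116044273137 ≈ -0.74584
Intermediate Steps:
l(g, O) = -O/3
l(z, -158)/243086 + 237434/(-318253) = -1/3*(-158)/243086 + 237434/(-318253) = (158/3)*(1/243086) + 237434*(-1/318253) = 79/364629 - 237434/318253 = -86550179999/116044273137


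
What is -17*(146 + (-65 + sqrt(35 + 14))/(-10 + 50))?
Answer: -49147/20 ≈ -2457.4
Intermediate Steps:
-17*(146 + (-65 + sqrt(35 + 14))/(-10 + 50)) = -17*(146 + (-65 + sqrt(49))/40) = -17*(146 + (-65 + 7)*(1/40)) = -17*(146 - 58*1/40) = -17*(146 - 29/20) = -17*2891/20 = -49147/20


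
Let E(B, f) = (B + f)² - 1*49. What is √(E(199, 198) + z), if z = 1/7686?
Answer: √1034199261494/2562 ≈ 396.94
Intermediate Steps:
E(B, f) = -49 + (B + f)² (E(B, f) = (B + f)² - 49 = -49 + (B + f)²)
z = 1/7686 ≈ 0.00013011
√(E(199, 198) + z) = √((-49 + (199 + 198)²) + 1/7686) = √((-49 + 397²) + 1/7686) = √((-49 + 157609) + 1/7686) = √(157560 + 1/7686) = √(1211006161/7686) = √1034199261494/2562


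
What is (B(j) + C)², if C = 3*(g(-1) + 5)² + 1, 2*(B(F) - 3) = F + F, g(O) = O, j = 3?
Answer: 3025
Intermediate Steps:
B(F) = 3 + F (B(F) = 3 + (F + F)/2 = 3 + (2*F)/2 = 3 + F)
C = 49 (C = 3*(-1 + 5)² + 1 = 3*4² + 1 = 3*16 + 1 = 48 + 1 = 49)
(B(j) + C)² = ((3 + 3) + 49)² = (6 + 49)² = 55² = 3025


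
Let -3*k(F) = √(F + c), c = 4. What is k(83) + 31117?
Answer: 31117 - √87/3 ≈ 31114.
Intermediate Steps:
k(F) = -√(4 + F)/3 (k(F) = -√(F + 4)/3 = -√(4 + F)/3)
k(83) + 31117 = -√(4 + 83)/3 + 31117 = -√87/3 + 31117 = 31117 - √87/3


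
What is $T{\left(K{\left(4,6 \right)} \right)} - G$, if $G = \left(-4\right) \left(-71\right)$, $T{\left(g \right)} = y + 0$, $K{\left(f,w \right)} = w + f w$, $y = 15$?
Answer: $-269$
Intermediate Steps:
$T{\left(g \right)} = 15$ ($T{\left(g \right)} = 15 + 0 = 15$)
$G = 284$
$T{\left(K{\left(4,6 \right)} \right)} - G = 15 - 284 = -269$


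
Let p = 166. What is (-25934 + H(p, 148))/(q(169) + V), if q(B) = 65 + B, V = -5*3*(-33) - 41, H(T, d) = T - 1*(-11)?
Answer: -599/16 ≈ -37.438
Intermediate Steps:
H(T, d) = 11 + T (H(T, d) = T + 11 = 11 + T)
V = 454 (V = -15*(-33) - 41 = 495 - 41 = 454)
(-25934 + H(p, 148))/(q(169) + V) = (-25934 + (11 + 166))/((65 + 169) + 454) = (-25934 + 177)/(234 + 454) = -25757/688 = -25757*1/688 = -599/16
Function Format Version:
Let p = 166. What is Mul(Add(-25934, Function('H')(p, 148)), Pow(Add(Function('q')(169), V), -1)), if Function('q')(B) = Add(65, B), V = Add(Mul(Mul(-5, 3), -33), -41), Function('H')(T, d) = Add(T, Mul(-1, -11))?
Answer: Rational(-599, 16) ≈ -37.438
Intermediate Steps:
Function('H')(T, d) = Add(11, T) (Function('H')(T, d) = Add(T, 11) = Add(11, T))
V = 454 (V = Add(Mul(-15, -33), -41) = Add(495, -41) = 454)
Mul(Add(-25934, Function('H')(p, 148)), Pow(Add(Function('q')(169), V), -1)) = Mul(Add(-25934, Add(11, 166)), Pow(Add(Add(65, 169), 454), -1)) = Mul(Add(-25934, 177), Pow(Add(234, 454), -1)) = Mul(-25757, Pow(688, -1)) = Mul(-25757, Rational(1, 688)) = Rational(-599, 16)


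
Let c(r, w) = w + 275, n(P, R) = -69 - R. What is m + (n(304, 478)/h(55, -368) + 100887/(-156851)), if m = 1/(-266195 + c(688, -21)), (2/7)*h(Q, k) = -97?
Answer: 27416474813632/28323202906089 ≈ 0.96799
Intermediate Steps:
h(Q, k) = -679/2 (h(Q, k) = (7/2)*(-97) = -679/2)
c(r, w) = 275 + w
m = -1/265941 (m = 1/(-266195 + (275 - 21)) = 1/(-266195 + 254) = 1/(-265941) = -1/265941 ≈ -3.7602e-6)
m + (n(304, 478)/h(55, -368) + 100887/(-156851)) = -1/265941 + ((-69 - 1*478)/(-679/2) + 100887/(-156851)) = -1/265941 + ((-69 - 478)*(-2/679) + 100887*(-1/156851)) = -1/265941 + (-547*(-2/679) - 100887/156851) = -1/265941 + (1094/679 - 100887/156851) = -1/265941 + 103092721/106501829 = 27416474813632/28323202906089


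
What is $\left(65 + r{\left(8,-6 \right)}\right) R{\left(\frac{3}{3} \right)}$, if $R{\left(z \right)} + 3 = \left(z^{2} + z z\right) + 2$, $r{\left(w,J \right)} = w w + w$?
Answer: $137$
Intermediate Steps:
$r{\left(w,J \right)} = w + w^{2}$ ($r{\left(w,J \right)} = w^{2} + w = w + w^{2}$)
$R{\left(z \right)} = -1 + 2 z^{2}$ ($R{\left(z \right)} = -3 + \left(\left(z^{2} + z z\right) + 2\right) = -3 + \left(\left(z^{2} + z^{2}\right) + 2\right) = -3 + \left(2 z^{2} + 2\right) = -3 + \left(2 + 2 z^{2}\right) = -1 + 2 z^{2}$)
$\left(65 + r{\left(8,-6 \right)}\right) R{\left(\frac{3}{3} \right)} = \left(65 + 8 \left(1 + 8\right)\right) \left(-1 + 2 \left(\frac{3}{3}\right)^{2}\right) = \left(65 + 8 \cdot 9\right) \left(-1 + 2 \left(3 \cdot \frac{1}{3}\right)^{2}\right) = \left(65 + 72\right) \left(-1 + 2 \cdot 1^{2}\right) = 137 \left(-1 + 2 \cdot 1\right) = 137 \left(-1 + 2\right) = 137 \cdot 1 = 137$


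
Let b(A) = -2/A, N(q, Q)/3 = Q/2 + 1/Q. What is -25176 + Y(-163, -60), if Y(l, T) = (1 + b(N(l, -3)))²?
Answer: -3046071/121 ≈ -25174.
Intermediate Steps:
N(q, Q) = 3/Q + 3*Q/2 (N(q, Q) = 3*(Q/2 + 1/Q) = 3*(1/Q + Q/2) = 3/Q + 3*Q/2)
Y(l, T) = 225/121 (Y(l, T) = (1 - 2/(3/(-3) + (3/2)*(-3)))² = (1 - 2/(3*(-⅓) - 9/2))² = (1 - 2/(-1 - 9/2))² = (1 - 2/(-11/2))² = (1 - 2*(-2/11))² = (1 + 4/11)² = (15/11)² = 225/121)
-25176 + Y(-163, -60) = -25176 + 225/121 = -3046071/121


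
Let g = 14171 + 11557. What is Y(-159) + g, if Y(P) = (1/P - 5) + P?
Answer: 4064675/159 ≈ 25564.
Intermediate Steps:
Y(P) = -5 + P + 1/P (Y(P) = (-5 + 1/P) + P = -5 + P + 1/P)
g = 25728
Y(-159) + g = (-5 - 159 + 1/(-159)) + 25728 = (-5 - 159 - 1/159) + 25728 = -26077/159 + 25728 = 4064675/159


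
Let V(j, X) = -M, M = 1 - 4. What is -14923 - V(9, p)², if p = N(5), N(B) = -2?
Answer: -14932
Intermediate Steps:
M = -3
p = -2
V(j, X) = 3 (V(j, X) = -1*(-3) = 3)
-14923 - V(9, p)² = -14923 - 1*3² = -14923 - 1*9 = -14923 - 9 = -14932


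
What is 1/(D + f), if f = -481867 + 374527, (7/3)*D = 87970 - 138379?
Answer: -7/902607 ≈ -7.7553e-6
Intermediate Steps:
D = -151227/7 (D = 3*(87970 - 138379)/7 = (3/7)*(-50409) = -151227/7 ≈ -21604.)
f = -107340
1/(D + f) = 1/(-151227/7 - 107340) = 1/(-902607/7) = -7/902607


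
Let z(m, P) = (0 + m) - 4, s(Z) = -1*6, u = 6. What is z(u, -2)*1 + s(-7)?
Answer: -4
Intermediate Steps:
s(Z) = -6
z(m, P) = -4 + m (z(m, P) = m - 4 = -4 + m)
z(u, -2)*1 + s(-7) = (-4 + 6)*1 - 6 = 2*1 - 6 = 2 - 6 = -4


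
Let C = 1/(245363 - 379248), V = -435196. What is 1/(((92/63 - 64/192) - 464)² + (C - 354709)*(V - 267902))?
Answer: 531389565/132526114574307149377 ≈ 4.0097e-12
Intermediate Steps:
C = -1/133885 (C = 1/(-133885) = -1/133885 ≈ -7.4691e-6)
1/(((92/63 - 64/192) - 464)² + (C - 354709)*(V - 267902)) = 1/(((92/63 - 64/192) - 464)² + (-1/133885 - 354709)*(-435196 - 267902)) = 1/(((92*(1/63) - 64*1/192) - 464)² - 47490214466/133885*(-703098)) = 1/(((92/63 - ⅓) - 464)² + 33390274810615668/133885) = 1/((71/63 - 464)² + 33390274810615668/133885) = 1/((-29161/63)² + 33390274810615668/133885) = 1/(850363921/3969 + 33390274810615668/133885) = 1/(132526114574307149377/531389565) = 531389565/132526114574307149377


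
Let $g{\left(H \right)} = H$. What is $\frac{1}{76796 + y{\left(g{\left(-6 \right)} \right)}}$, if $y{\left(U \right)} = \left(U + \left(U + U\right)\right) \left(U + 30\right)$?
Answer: $\frac{1}{76364} \approx 1.3095 \cdot 10^{-5}$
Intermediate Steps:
$y{\left(U \right)} = 3 U \left(30 + U\right)$ ($y{\left(U \right)} = \left(U + 2 U\right) \left(30 + U\right) = 3 U \left(30 + U\right)$)
$\frac{1}{76796 + y{\left(g{\left(-6 \right)} \right)}} = \frac{1}{76796 + 3 \left(-6\right) \left(30 - 6\right)} = \frac{1}{76796 + 3 \left(-6\right) 24} = \frac{1}{76796 - 432} = \frac{1}{76364}$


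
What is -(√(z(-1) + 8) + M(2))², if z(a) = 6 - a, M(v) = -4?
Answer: -31 + 8*√15 ≈ -0.016133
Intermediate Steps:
-(√(z(-1) + 8) + M(2))² = -(√((6 - 1*(-1)) + 8) - 4)² = -(√((6 + 1) + 8) - 4)² = -(√(7 + 8) - 4)² = -(√15 - 4)² = -(-4 + √15)²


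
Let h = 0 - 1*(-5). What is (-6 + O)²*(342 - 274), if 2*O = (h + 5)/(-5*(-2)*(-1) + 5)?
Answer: 3332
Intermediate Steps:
h = 5 (h = 0 + 5 = 5)
O = -1 (O = ((5 + 5)/(-5*(-2)*(-1) + 5))/2 = (10/(10*(-1) + 5))/2 = (10/(-10 + 5))/2 = (10/(-5))/2 = (10*(-⅕))/2 = (½)*(-2) = -1)
(-6 + O)²*(342 - 274) = (-6 - 1)²*(342 - 274) = (-7)²*68 = 49*68 = 3332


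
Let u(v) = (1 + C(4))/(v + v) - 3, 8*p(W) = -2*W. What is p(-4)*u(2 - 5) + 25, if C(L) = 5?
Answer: 21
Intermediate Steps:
p(W) = -W/4 (p(W) = (-2*W)/8 = -W/4)
u(v) = -3 + 3/v (u(v) = (1 + 5)/(v + v) - 3 = 6/((2*v)) - 3 = 6*(1/(2*v)) - 3 = 3/v - 3 = -3 + 3/v)
p(-4)*u(2 - 5) + 25 = (-¼*(-4))*(-3 + 3/(2 - 5)) + 25 = 1*(-3 + 3/(-3)) + 25 = 1*(-3 + 3*(-⅓)) + 25 = 1*(-3 - 1) + 25 = 1*(-4) + 25 = -4 + 25 = 21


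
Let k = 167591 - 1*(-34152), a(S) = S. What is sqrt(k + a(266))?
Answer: sqrt(202009) ≈ 449.45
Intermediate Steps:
k = 201743 (k = 167591 + 34152 = 201743)
sqrt(k + a(266)) = sqrt(201743 + 266) = sqrt(202009)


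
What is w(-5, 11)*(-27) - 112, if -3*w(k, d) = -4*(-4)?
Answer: 32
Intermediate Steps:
w(k, d) = -16/3 (w(k, d) = -(-4)*(-4)/3 = -⅓*16 = -16/3)
w(-5, 11)*(-27) - 112 = -16/3*(-27) - 112 = 144 - 112 = 32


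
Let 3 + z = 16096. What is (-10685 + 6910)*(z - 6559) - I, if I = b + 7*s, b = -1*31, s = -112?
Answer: -35990035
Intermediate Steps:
z = 16093 (z = -3 + 16096 = 16093)
b = -31
I = -815 (I = -31 + 7*(-112) = -31 - 784 = -815)
(-10685 + 6910)*(z - 6559) - I = (-10685 + 6910)*(16093 - 6559) - 1*(-815) = -3775*9534 + 815 = -35990850 + 815 = -35990035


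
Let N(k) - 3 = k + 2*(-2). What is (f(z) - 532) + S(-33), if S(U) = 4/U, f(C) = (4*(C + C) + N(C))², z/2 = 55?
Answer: 32260433/33 ≈ 9.7759e+5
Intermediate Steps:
z = 110 (z = 2*55 = 110)
N(k) = -1 + k (N(k) = 3 + (k + 2*(-2)) = 3 + (k - 4) = 3 + (-4 + k) = -1 + k)
f(C) = (-1 + 9*C)² (f(C) = (4*(C + C) + (-1 + C))² = (4*(2*C) + (-1 + C))² = (8*C + (-1 + C))² = (-1 + 9*C)²)
(f(z) - 532) + S(-33) = ((-1 + 9*110)² - 532) + 4/(-33) = ((-1 + 990)² - 532) + 4*(-1/33) = (989² - 532) - 4/33 = (978121 - 532) - 4/33 = 977589 - 4/33 = 32260433/33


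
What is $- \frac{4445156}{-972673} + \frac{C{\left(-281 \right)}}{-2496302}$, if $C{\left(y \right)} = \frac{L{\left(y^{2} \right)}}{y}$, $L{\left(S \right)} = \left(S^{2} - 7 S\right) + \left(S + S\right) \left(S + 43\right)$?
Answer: $\frac{37931584695909}{1214042777623} \approx 31.244$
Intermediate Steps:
$L{\left(S \right)} = S^{2} - 7 S + 2 S \left(43 + S\right)$ ($L{\left(S \right)} = \left(S^{2} - 7 S\right) + 2 S \left(43 + S\right) = S^{2} - 7 S + 2 S \left(43 + S\right)$)
$C{\left(y \right)} = y \left(79 + 3 y^{2}\right)$ ($C{\left(y \right)} = \frac{y^{2} \left(79 + 3 y^{2}\right)}{y} = y \left(79 + 3 y^{2}\right)$)
$- \frac{4445156}{-972673} + \frac{C{\left(-281 \right)}}{-2496302} = - \frac{4445156}{-972673} + \frac{\left(-281\right) \left(79 + 3 \left(-281\right)^{2}\right)}{-2496302} = \left(-4445156\right) \left(- \frac{1}{972673}\right) + - 281 \left(79 + 3 \cdot 78961\right) \left(- \frac{1}{2496302}\right) = \frac{4445156}{972673} + - 281 \left(79 + 236883\right) \left(- \frac{1}{2496302}\right) = \frac{4445156}{972673} + \left(-281\right) 236962 \left(- \frac{1}{2496302}\right) = \frac{4445156}{972673} - - \frac{33293161}{1248151} = \frac{4445156}{972673} + \frac{33293161}{1248151} = \frac{37931584695909}{1214042777623}$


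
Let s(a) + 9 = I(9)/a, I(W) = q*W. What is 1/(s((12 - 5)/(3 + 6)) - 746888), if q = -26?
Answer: -7/5230385 ≈ -1.3383e-6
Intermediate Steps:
I(W) = -26*W
s(a) = -9 - 234/a (s(a) = -9 + (-26*9)/a = -9 - 234/a)
1/(s((12 - 5)/(3 + 6)) - 746888) = 1/((-9 - 234*(3 + 6)/(12 - 5)) - 746888) = 1/((-9 - 234/(7/9)) - 746888) = 1/((-9 - 234/((1/9)*7)) - 746888) = 1/((-9 - 234/7/9) - 746888) = 1/((-9 - 234*9/7) - 746888) = 1/((-9 - 2106/7) - 746888) = 1/(-2169/7 - 746888) = 1/(-5230385/7) = -7/5230385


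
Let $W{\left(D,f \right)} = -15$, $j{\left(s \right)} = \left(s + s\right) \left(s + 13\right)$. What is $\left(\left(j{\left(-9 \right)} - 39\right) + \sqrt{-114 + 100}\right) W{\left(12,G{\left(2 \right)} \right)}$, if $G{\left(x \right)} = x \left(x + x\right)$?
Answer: $1665 - 15 i \sqrt{14} \approx 1665.0 - 56.125 i$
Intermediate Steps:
$G{\left(x \right)} = 2 x^{2}$ ($G{\left(x \right)} = x 2 x = 2 x^{2}$)
$j{\left(s \right)} = 2 s \left(13 + s\right)$
$\left(\left(j{\left(-9 \right)} - 39\right) + \sqrt{-114 + 100}\right) W{\left(12,G{\left(2 \right)} \right)} = \left(\left(2 \left(-9\right) \left(13 - 9\right) - 39\right) + \sqrt{-114 + 100}\right) \left(-15\right) = \left(\left(2 \left(-9\right) 4 - 39\right) + \sqrt{-14}\right) \left(-15\right) = \left(\left(-72 - 39\right) + i \sqrt{14}\right) \left(-15\right) = \left(-111 + i \sqrt{14}\right) \left(-15\right) = 1665 - 15 i \sqrt{14}$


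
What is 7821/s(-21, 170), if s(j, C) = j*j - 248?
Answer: 7821/193 ≈ 40.523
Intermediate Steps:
s(j, C) = -248 + j**2 (s(j, C) = j**2 - 248 = -248 + j**2)
7821/s(-21, 170) = 7821/(-248 + (-21)**2) = 7821/(-248 + 441) = 7821/193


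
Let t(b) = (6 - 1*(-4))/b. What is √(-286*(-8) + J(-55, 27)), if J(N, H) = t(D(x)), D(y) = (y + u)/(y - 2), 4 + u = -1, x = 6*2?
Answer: 2*√28203/7 ≈ 47.982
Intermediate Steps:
x = 12
u = -5 (u = -4 - 1 = -5)
D(y) = (-5 + y)/(-2 + y) (D(y) = (y - 5)/(y - 2) = (-5 + y)/(-2 + y))
t(b) = 10/b (t(b) = (6 + 4)/b = 10/b)
J(N, H) = 100/7 (J(N, H) = 10/(((-5 + 12)/(-2 + 12))) = 10/((7/10)) = 10/(((⅒)*7)) = 10/(7/10) = 10*(10/7) = 100/7)
√(-286*(-8) + J(-55, 27)) = √(-286*(-8) + 100/7) = √(2288 + 100/7) = √(16116/7) = 2*√28203/7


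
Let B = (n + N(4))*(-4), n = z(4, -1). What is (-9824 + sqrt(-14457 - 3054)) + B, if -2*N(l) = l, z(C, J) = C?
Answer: -9832 + I*sqrt(17511) ≈ -9832.0 + 132.33*I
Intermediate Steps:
N(l) = -l/2
n = 4
B = -8 (B = (4 - 1/2*4)*(-4) = (4 - 2)*(-4) = 2*(-4) = -8)
(-9824 + sqrt(-14457 - 3054)) + B = (-9824 + sqrt(-14457 - 3054)) - 8 = (-9824 + sqrt(-17511)) - 8 = (-9824 + I*sqrt(17511)) - 8 = -9832 + I*sqrt(17511)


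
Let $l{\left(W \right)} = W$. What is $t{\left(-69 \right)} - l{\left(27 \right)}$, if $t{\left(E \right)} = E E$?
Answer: $4734$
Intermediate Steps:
$t{\left(E \right)} = E^{2}$
$t{\left(-69 \right)} - l{\left(27 \right)} = \left(-69\right)^{2} - 27 = 4761 - 27 = 4734$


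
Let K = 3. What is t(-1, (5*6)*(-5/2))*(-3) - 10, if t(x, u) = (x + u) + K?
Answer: 209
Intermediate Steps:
t(x, u) = 3 + u + x (t(x, u) = (x + u) + 3 = (u + x) + 3 = 3 + u + x)
t(-1, (5*6)*(-5/2))*(-3) - 10 = (3 + (5*6)*(-5/2) - 1)*(-3) - 10 = (3 + 30*(-5*1/2) - 1)*(-3) - 10 = (3 + 30*(-5/2) - 1)*(-3) - 10 = (3 - 75 - 1)*(-3) - 10 = -73*(-3) - 10 = 219 - 10 = 209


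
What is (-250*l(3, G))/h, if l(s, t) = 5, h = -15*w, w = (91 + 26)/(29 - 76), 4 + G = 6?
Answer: -11750/351 ≈ -33.476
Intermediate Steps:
G = 2 (G = -4 + 6 = 2)
w = -117/47 (w = 117/(-47) = 117*(-1/47) = -117/47 ≈ -2.4894)
h = 1755/47 (h = -15*(-117/47) = 1755/47 ≈ 37.340)
(-250*l(3, G))/h = (-250*5)/(1755/47) = -1250*47/1755 = -11750/351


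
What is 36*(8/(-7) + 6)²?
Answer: 41616/49 ≈ 849.31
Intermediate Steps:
36*(8/(-7) + 6)² = 36*(8*(-⅐) + 6)² = 36*(-8/7 + 6)² = 36*(34/7)² = 36*(1156/49) = 41616/49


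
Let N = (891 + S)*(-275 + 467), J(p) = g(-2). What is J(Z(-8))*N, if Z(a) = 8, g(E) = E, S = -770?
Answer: -46464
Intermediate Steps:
J(p) = -2
N = 23232 (N = (891 - 770)*(-275 + 467) = 121*192 = 23232)
J(Z(-8))*N = -2*23232 = -46464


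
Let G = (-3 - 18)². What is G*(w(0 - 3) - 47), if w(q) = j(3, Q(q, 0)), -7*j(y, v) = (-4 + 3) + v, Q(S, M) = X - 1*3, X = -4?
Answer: -20223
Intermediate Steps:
Q(S, M) = -7 (Q(S, M) = -4 - 1*3 = -4 - 3 = -7)
j(y, v) = ⅐ - v/7 (j(y, v) = -((-4 + 3) + v)/7 = -(-1 + v)/7 = ⅐ - v/7)
w(q) = 8/7 (w(q) = ⅐ - ⅐*(-7) = ⅐ + 1 = 8/7)
G = 441 (G = (-21)² = 441)
G*(w(0 - 3) - 47) = 441*(8/7 - 47) = 441*(-321/7) = -20223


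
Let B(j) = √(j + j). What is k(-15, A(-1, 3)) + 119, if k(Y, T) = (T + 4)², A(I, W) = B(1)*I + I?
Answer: 130 - 6*√2 ≈ 121.51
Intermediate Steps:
B(j) = √2*√j (B(j) = √(2*j) = √2*√j)
A(I, W) = I + I*√2 (A(I, W) = (√2*√1)*I + I = (√2*1)*I + I = √2*I + I = I*√2 + I = I + I*√2)
k(Y, T) = (4 + T)²
k(-15, A(-1, 3)) + 119 = (4 - (1 + √2))² + 119 = (4 + (-1 - √2))² + 119 = (3 - √2)² + 119 = 119 + (3 - √2)²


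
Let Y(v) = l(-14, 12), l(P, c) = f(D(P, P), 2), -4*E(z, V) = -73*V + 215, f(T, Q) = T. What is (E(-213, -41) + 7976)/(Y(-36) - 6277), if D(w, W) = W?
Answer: -7174/6291 ≈ -1.1404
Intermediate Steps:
E(z, V) = -215/4 + 73*V/4 (E(z, V) = -(-73*V + 215)/4 = -(215 - 73*V)/4 = -215/4 + 73*V/4)
l(P, c) = P
Y(v) = -14
(E(-213, -41) + 7976)/(Y(-36) - 6277) = ((-215/4 + (73/4)*(-41)) + 7976)/(-14 - 6277) = ((-215/4 - 2993/4) + 7976)/(-6291) = (-802 + 7976)*(-1/6291) = 7174*(-1/6291) = -7174/6291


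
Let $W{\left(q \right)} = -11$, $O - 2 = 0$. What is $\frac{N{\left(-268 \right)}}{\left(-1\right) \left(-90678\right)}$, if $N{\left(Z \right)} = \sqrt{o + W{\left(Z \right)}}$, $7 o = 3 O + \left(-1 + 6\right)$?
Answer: $\frac{i \sqrt{462}}{634746} \approx 3.3863 \cdot 10^{-5} i$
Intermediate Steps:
$O = 2$ ($O = 2 + 0 = 2$)
$o = \frac{11}{7}$ ($o = \frac{3 \cdot 2 + \left(-1 + 6\right)}{7} = \frac{6 + 5}{7} = \frac{1}{7} \cdot 11 = \frac{11}{7} \approx 1.5714$)
$N{\left(Z \right)} = \frac{i \sqrt{462}}{7}$ ($N{\left(Z \right)} = \sqrt{\frac{11}{7} - 11} = \sqrt{- \frac{66}{7}} = \frac{i \sqrt{462}}{7}$)
$\frac{N{\left(-268 \right)}}{\left(-1\right) \left(-90678\right)} = \frac{\frac{1}{7} i \sqrt{462}}{\left(-1\right) \left(-90678\right)} = \frac{\frac{1}{7} i \sqrt{462}}{90678} = \frac{i \sqrt{462}}{7} \cdot \frac{1}{90678} = \frac{i \sqrt{462}}{634746}$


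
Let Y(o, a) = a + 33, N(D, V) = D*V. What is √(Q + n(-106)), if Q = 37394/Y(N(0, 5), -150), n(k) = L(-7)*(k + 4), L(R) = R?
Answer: 8*√9373/39 ≈ 19.859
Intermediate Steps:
Y(o, a) = 33 + a
n(k) = -28 - 7*k (n(k) = -7*(k + 4) = -7*(4 + k) = -28 - 7*k)
Q = -37394/117 (Q = 37394/(33 - 150) = 37394/(-117) = 37394*(-1/117) = -37394/117 ≈ -319.61)
√(Q + n(-106)) = √(-37394/117 + (-28 - 7*(-106))) = √(-37394/117 + (-28 + 742)) = √(-37394/117 + 714) = √(46144/117) = 8*√9373/39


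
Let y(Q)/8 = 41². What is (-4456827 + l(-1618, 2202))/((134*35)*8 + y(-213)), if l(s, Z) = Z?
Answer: -4454625/50968 ≈ -87.400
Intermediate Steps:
y(Q) = 13448 (y(Q) = 8*41² = 8*1681 = 13448)
(-4456827 + l(-1618, 2202))/((134*35)*8 + y(-213)) = (-4456827 + 2202)/((134*35)*8 + 13448) = -4454625/(4690*8 + 13448) = -4454625/(37520 + 13448) = -4454625/50968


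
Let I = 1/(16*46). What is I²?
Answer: 1/541696 ≈ 1.8461e-6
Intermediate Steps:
I = 1/736 ≈ 0.0013587
I² = (1/736)² = 1/541696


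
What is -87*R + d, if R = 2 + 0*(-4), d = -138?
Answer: -312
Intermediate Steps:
R = 2 (R = 2 + 0 = 2)
-87*R + d = -87*2 - 138 = -174 - 138 = -312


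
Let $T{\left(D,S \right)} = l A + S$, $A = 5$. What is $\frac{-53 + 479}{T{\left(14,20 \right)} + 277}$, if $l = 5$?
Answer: $\frac{213}{161} \approx 1.323$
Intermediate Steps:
$T{\left(D,S \right)} = 25 + S$ ($T{\left(D,S \right)} = 5 \cdot 5 + S = 25 + S$)
$\frac{-53 + 479}{T{\left(14,20 \right)} + 277} = \frac{-53 + 479}{\left(25 + 20\right) + 277} = \frac{426}{45 + 277} = \frac{426}{322} = 426 \cdot \frac{1}{322} = \frac{213}{161}$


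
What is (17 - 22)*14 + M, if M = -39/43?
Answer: -3049/43 ≈ -70.907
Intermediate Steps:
M = -39/43 (M = -39*1/43 = -39/43 ≈ -0.90698)
(17 - 22)*14 + M = (17 - 22)*14 - 39/43 = -5*14 - 39/43 = -70 - 39/43 = -3049/43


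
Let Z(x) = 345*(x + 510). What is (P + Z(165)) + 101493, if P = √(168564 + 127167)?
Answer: 334368 + 9*√3651 ≈ 3.3491e+5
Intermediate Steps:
Z(x) = 175950 + 345*x (Z(x) = 345*(510 + x) = 175950 + 345*x)
P = 9*√3651 (P = √295731 = 9*√3651 ≈ 543.81)
(P + Z(165)) + 101493 = (9*√3651 + (175950 + 345*165)) + 101493 = (9*√3651 + (175950 + 56925)) + 101493 = (9*√3651 + 232875) + 101493 = (232875 + 9*√3651) + 101493 = 334368 + 9*√3651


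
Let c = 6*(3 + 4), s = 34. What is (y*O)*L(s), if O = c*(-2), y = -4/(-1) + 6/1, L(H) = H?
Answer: -28560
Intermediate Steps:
c = 42 (c = 6*7 = 42)
y = 10 (y = -4*(-1) + 6*1 = 4 + 6 = 10)
O = -84 (O = 42*(-2) = -84)
(y*O)*L(s) = (10*(-84))*34 = -840*34 = -28560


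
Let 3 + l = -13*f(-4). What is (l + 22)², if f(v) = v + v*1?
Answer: 15129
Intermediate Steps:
f(v) = 2*v (f(v) = v + v = 2*v)
l = 101 (l = -3 - 13*2*(-4) = -3 - 13*(-8) = -3 - 1*(-104) = -3 + 104 = 101)
(l + 22)² = (101 + 22)² = 123² = 15129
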